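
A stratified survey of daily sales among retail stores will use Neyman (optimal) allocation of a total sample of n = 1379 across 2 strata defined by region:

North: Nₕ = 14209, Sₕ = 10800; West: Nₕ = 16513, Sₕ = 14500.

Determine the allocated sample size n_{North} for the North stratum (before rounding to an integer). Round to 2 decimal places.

538.61

Neyman allocation: nₕ = n·NₕSₕ / Σⱼ NⱼSⱼ.
Σ NⱼSⱼ = 14209·10800 + 16513·14500 = 3.928957 × 10^8.
n_{North} = 1379·14209·10800 / (3.928957 × 10^8) = 538.61.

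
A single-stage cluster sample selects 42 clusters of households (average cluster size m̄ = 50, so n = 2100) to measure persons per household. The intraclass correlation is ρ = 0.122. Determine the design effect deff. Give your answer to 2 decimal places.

6.98

deff = 1 + (50 − 1)·0.122 = 1 + 5.978 = 6.978.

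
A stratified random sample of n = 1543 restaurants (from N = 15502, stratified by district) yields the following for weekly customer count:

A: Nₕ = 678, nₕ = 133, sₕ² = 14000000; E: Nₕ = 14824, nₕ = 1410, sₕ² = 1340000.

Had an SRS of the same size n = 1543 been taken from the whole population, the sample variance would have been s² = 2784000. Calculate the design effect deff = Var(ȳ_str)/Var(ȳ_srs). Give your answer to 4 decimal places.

Var(ȳ_str) = Σ Wₕ²(1−fₕ)sₕ²/nₕ with Wₕ = Nₕ/15502:
  A: (678/15502)²·(1−133/678)·14000000/133 = 161.85537
  E: (14824/15502)²·(1−1410/14824)·1340000/1410 = 786.38266
  → Var(ȳ_str) = 948.23803.
Var(ȳ_srs) = (1 − 1543/15502)·2784000/1543 = 1624.6877.
deff = 948.23803 / 1624.6877 = 0.5836.

0.5836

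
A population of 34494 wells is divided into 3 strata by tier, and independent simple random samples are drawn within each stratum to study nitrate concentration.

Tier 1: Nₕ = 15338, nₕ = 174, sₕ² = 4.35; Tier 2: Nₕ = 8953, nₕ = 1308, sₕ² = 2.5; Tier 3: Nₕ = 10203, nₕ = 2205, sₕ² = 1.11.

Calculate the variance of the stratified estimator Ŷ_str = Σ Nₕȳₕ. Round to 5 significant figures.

5.9865 × 10^6

Var(Ŷ_str) = Σₕ Nₕ²(1 − fₕ)sₕ²/nₕ.
Tier 1: 15338²·(1 − 174/15338)·4.35/174 = 5.8146358 × 10^6.
Tier 2: 8953²·(1 − 1308/8953)·2.5/1308 = 130821.26.
Tier 3: 10203²·(1 − 2205/10203)·1.11/2205 = 41079.36.
Sum = 5.9865364 × 10^6.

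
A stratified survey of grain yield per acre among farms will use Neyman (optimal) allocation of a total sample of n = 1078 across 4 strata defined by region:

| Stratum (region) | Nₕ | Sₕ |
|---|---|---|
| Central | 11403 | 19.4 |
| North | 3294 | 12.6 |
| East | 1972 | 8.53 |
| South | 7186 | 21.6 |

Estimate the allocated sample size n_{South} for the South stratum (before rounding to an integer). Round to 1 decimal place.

384.9

Neyman allocation: nₕ = n·NₕSₕ / Σⱼ NⱼSⱼ.
Σ NⱼSⱼ = 11403·19.4 + 3294·12.6 + 1972·8.53 + 7186·21.6 = 434761.36.
n_{South} = 1078·7186·21.6 / 434761.36 = 384.9.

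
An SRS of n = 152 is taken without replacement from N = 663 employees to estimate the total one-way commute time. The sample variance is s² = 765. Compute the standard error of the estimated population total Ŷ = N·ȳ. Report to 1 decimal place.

1305.8

Var(Ŷ) = N²·Var(ȳ) = N²·(1 − n/N)·s²/n.
f = 152/663 = 0.22926094; Var(ȳ) = 0.77073906·765/152 = 3.8790486.
Var(Ŷ) = 663² · 3.8790486 = 1.7051095 × 10^6.
SE(Ŷ) = √(1.7051095 × 10^6) = 1305.8.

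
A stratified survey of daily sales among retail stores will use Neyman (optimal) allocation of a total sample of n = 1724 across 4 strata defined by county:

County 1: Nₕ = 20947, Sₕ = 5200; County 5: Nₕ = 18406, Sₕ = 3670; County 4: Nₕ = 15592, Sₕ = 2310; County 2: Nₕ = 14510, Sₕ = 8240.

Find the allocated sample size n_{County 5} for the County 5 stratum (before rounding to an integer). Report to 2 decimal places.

350.71

Neyman allocation: nₕ = n·NₕSₕ / Σⱼ NⱼSⱼ.
Σ NⱼSⱼ = 20947·5200 + 18406·3670 + 15592·2310 + 14510·8240 = 3.3205434 × 10^8.
n_{County 5} = 1724·18406·3670 / (3.3205434 × 10^8) = 350.71.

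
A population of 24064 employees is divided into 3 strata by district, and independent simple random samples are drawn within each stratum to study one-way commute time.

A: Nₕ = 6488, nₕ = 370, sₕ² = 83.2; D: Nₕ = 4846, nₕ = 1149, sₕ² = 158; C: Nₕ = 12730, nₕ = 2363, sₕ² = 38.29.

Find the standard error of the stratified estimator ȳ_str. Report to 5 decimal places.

Var(ȳ_str) = Σₕ Wₕ²(1 − fₕ)sₕ²/nₕ with Wₕ = Nₕ/N, N = 24064.
A: Wₕ = 0.26961436; term = 0.26961436²·(1 − 0.05702836)·83.2/370 = 0.015413678.
D: Wₕ = 0.20137965; term = 0.20137965²·(1 − 0.23710277)·158/1149 = 0.0042543604.
C: Wₕ = 0.52900598; term = 0.52900598²·(1 − 0.18562451)·38.29/2363 = 0.0036928997.
Sum = 0.023360938.
SE = √(0.023360938) = 0.15284.

0.15284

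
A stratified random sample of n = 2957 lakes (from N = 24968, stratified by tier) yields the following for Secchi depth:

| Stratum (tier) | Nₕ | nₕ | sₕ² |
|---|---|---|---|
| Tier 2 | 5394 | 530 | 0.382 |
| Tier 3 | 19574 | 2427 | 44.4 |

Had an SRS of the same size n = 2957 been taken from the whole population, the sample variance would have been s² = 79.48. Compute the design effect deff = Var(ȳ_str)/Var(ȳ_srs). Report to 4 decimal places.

0.4170

Var(ȳ_str) = Σ Wₕ²(1−fₕ)sₕ²/nₕ with Wₕ = Nₕ/24968:
  Tier 2: (5394/24968)²·(1−530/5394)·0.382/530 = 3.0333637 × 10^-5
  Tier 3: (19574/24968)²·(1−2427/19574)·44.4/2427 = 0.0098494825
  → Var(ȳ_str) = 0.0098798161.
Var(ȳ_srs) = (1 − 2957/24968)·79.48/2957 = 0.023695319.
deff = 0.0098798161 / 0.023695319 = 0.4170.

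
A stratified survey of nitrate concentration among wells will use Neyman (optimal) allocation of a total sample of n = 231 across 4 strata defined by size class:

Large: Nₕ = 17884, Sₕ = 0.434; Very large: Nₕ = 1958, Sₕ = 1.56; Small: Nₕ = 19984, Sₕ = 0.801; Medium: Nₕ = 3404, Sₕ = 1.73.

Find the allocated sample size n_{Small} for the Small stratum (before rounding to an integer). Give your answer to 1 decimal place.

113.0

Neyman allocation: nₕ = n·NₕSₕ / Σⱼ NⱼSⱼ.
Σ NⱼSⱼ = 17884·0.434 + 1958·1.56 + 19984·0.801 + 3404·1.73 = 32712.24.
n_{Small} = 231·19984·0.801 / 32712.24 = 113.0.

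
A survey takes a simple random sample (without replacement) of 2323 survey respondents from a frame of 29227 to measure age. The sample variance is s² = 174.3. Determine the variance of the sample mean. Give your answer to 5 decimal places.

0.06907

Under SRS without replacement, Var(ȳ) = (1 − f)·s²/n with f = n/N = 2323/29227 = 0.07948130.
Var(ȳ) = (1 − 0.07948130)·174.3/2323 = 0.92051870·0.075032286 = 0.069068622.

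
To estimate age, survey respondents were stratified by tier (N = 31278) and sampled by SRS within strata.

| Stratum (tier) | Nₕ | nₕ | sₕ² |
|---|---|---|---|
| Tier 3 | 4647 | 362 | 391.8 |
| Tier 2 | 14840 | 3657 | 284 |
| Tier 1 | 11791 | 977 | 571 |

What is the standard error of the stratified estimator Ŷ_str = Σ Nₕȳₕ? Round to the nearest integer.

Var(Ŷ_str) = Σₕ Nₕ²(1 − fₕ)sₕ²/nₕ.
Tier 3: 4647²·(1 − 362/4647)·391.8/362 = 2.1551592 × 10^7.
Tier 2: 14840²·(1 − 3657/14840)·284/3657 = 1.2888002 × 10^7.
Tier 1: 11791²·(1 − 977/11791)·571/977 = 7.4520979 × 10^7.
Sum = 1.0896057 × 10^8.
SE = √(1.0896057 × 10^8) = 10438.

10438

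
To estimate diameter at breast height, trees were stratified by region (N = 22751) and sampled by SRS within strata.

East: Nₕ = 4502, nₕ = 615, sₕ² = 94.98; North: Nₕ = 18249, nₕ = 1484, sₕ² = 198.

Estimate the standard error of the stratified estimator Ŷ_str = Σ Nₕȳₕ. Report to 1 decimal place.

Var(Ŷ_str) = Σₕ Nₕ²(1 − fₕ)sₕ²/nₕ.
East: 4502²·(1 − 615/4502)·94.98/615 = 2.7025708 × 10^6.
North: 18249²·(1 − 1484/18249)·198/1484 = 4.0820086 × 10^7.
Sum = 4.3522657 × 10^7.
SE = √(4.3522657 × 10^7) = 6597.2.

6597.2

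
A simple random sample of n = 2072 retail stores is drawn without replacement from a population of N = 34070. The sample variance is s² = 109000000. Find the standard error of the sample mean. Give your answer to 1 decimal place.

222.3

Under SRS without replacement, Var(ȳ) = (1 − f)·s²/n with f = n/N = 2072/34070 = 0.06081597.
Var(ȳ) = (1 − 0.06081597)·109000000/2072 = 0.93918403·52606.178 = 49406.882.
SE(ȳ) = √(49406.882) = 222.3.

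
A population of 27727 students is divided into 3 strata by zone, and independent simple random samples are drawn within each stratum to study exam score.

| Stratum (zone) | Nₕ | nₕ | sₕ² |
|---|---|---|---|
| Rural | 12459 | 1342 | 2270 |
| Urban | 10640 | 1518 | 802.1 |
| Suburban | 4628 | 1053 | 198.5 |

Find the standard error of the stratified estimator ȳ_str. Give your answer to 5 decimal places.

Var(ȳ_str) = Σₕ Wₕ²(1 − fₕ)sₕ²/nₕ with Wₕ = Nₕ/N, N = 27727.
Rural: Wₕ = 0.44934540; term = 0.44934540²·(1 − 0.10771330)·2270/1342 = 0.30474625.
Urban: Wₕ = 0.38374148; term = 0.38374148²·(1 − 0.14266917)·802.1/1518 = 0.06670873.
Suburban: Wₕ = 0.16691312; term = 0.16691312²·(1 − 0.22752809)·198.5/1053 = 0.0040569137.
Sum = 0.37551189.
SE = √(0.37551189) = 0.61279.

0.61279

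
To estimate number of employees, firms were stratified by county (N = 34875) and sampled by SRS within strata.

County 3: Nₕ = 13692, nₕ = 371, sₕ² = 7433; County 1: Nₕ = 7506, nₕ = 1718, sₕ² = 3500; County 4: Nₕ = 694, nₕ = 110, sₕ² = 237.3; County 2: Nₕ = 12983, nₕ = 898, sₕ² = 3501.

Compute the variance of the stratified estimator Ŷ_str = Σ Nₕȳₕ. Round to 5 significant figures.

4.3553 × 10^9

Var(Ŷ_str) = Σₕ Nₕ²(1 − fₕ)sₕ²/nₕ.
County 3: 13692²·(1 − 371/13692)·7433/371 = 3.6542137 × 10^9.
County 1: 7506²·(1 − 1718/7506)·3500/1718 = 8.8507886 × 10^7.
County 4: 694²·(1 − 110/694)·237.3/110 = 874334.01.
County 2: 12983²·(1 − 898/12983)·3501/898 = 6.116986 × 10^8.
Sum = 4.3552945 × 10^9.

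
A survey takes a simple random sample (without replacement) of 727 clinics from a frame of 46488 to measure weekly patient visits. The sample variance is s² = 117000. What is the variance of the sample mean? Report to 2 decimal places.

158.42

Under SRS without replacement, Var(ȳ) = (1 − f)·s²/n with f = n/N = 727/46488 = 0.01563844.
Var(ȳ) = (1 − 0.01563844)·117000/727 = 0.98436156·160.93535 = 158.41857.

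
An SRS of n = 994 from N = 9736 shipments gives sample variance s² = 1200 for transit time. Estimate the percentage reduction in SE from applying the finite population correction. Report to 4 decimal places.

f = n/N = 994/9736 = 0.10209532.
SE_no-fpc = √(s²/n) = 1.0987463; SE_fpc = √((1−f)s²/n) = 1.0411482.
Ratio = √(1−f) = 0.94757833. Reduction = 100·(1 − 0.94757833) = 5.2422%.

5.2422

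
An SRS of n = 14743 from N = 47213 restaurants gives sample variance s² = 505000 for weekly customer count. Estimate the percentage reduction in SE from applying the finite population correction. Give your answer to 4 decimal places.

f = n/N = 14743/47213 = 0.31226569.
SE_no-fpc = √(s²/n) = 5.8526527; SE_fpc = √((1−f)s²/n) = 4.8535902.
Ratio = √(1−f) = 0.82929748. Reduction = 100·(1 − 0.82929748) = 17.0703%.

17.0703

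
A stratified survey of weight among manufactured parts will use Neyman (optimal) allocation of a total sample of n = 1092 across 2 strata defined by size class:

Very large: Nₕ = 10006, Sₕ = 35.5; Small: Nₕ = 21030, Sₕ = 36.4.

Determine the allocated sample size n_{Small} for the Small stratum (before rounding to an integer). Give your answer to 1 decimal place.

Neyman allocation: nₕ = n·NₕSₕ / Σⱼ NⱼSⱼ.
Σ NⱼSⱼ = 10006·35.5 + 21030·36.4 = 1.120705 × 10^6.
n_{Small} = 1092·21030·36.4 / (1.120705 × 10^6) = 745.9.

745.9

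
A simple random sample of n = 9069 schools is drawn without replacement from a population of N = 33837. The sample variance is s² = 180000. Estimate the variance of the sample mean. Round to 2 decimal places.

Under SRS without replacement, Var(ȳ) = (1 − f)·s²/n with f = n/N = 9069/33837 = 0.26802021.
Var(ȳ) = (1 − 0.26802021)·180000/9069 = 0.73197979·19.847833 = 14.528213.

14.53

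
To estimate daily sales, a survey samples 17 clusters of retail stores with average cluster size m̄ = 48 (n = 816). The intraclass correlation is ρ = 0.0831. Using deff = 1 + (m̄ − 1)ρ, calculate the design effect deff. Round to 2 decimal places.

4.91

deff = 1 + (48 − 1)·0.0831 = 1 + 3.9057 = 4.9057.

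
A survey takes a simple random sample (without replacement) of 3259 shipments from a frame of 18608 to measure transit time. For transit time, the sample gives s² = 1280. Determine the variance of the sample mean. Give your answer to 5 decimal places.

Under SRS without replacement, Var(ȳ) = (1 − f)·s²/n with f = n/N = 3259/18608 = 0.17513972.
Var(ȳ) = (1 − 0.17513972)·1280/3259 = 0.82486028·0.39275851 = 0.3239709.

0.32397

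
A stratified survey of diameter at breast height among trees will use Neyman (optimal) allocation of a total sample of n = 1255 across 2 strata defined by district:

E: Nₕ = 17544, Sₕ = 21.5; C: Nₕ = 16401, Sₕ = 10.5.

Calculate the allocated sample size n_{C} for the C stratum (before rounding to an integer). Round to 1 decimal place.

393.4

Neyman allocation: nₕ = n·NₕSₕ / Σⱼ NⱼSⱼ.
Σ NⱼSⱼ = 17544·21.5 + 16401·10.5 = 549406.5.
n_{C} = 1255·16401·10.5 / 549406.5 = 393.4.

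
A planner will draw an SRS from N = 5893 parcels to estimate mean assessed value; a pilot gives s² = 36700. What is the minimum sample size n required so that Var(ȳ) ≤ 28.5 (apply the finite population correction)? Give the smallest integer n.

Without fpc, n₀ = s²/D = 36700/28.5 = 1287.7193.
With fpc, (1 − n/N)·s²/n ≤ D requires n ≥ n₀/(1 + n₀/N) = 1287.7193/(1 + 1287.7193/5893) = 1056.7924.
Rounding up, n = 1057.

1057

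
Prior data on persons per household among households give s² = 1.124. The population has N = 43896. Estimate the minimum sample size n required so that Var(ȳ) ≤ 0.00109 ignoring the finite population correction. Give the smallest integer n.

Without fpc, n₀ = s²/D = 1.124/0.00109 = 1031.1927.
Rounding up, n = 1032.

1032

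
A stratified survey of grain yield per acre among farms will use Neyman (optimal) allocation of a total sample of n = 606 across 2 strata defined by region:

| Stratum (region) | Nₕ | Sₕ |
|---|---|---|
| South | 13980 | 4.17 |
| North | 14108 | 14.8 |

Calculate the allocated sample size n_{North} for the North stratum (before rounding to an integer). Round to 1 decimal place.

Neyman allocation: nₕ = n·NₕSₕ / Σⱼ NⱼSⱼ.
Σ NⱼSⱼ = 13980·4.17 + 14108·14.8 = 267095.
n_{North} = 606·14108·14.8 / 267095 = 473.7.

473.7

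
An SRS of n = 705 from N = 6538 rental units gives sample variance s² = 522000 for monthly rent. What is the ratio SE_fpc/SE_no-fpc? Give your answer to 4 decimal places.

f = n/N = 705/6538 = 0.10783114.
SE_no-fpc = √(s²/n) = 27.210761; SE_fpc = √((1−f)s²/n) = 25.70184.
Ratio = √(1−f) = 0.94454691.

0.9445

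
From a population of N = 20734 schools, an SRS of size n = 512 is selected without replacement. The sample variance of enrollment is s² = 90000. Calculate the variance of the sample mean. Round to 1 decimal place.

Under SRS without replacement, Var(ȳ) = (1 − f)·s²/n with f = n/N = 512/20734 = 0.02469374.
Var(ȳ) = (1 − 0.02469374)·90000/512 = 0.97530626·175.78125 = 171.44055.

171.4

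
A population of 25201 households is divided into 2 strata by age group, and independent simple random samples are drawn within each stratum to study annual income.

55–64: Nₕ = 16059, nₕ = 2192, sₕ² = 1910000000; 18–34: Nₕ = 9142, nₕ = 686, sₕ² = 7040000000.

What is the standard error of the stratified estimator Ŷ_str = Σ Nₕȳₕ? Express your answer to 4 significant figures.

3.142 × 10^7

Var(Ŷ_str) = Σₕ Nₕ²(1 − fₕ)sₕ²/nₕ.
55–64: 16059²·(1 − 2192/16059)·1910000000/2192 = 1.9404115 × 10^14.
18–34: 9142²·(1 − 686/9142)·7040000000/686 = 7.9333157 × 10^14.
Sum = 9.8737272 × 10^14.
SE = √(9.8737272 × 10^14) = 3.142 × 10^7.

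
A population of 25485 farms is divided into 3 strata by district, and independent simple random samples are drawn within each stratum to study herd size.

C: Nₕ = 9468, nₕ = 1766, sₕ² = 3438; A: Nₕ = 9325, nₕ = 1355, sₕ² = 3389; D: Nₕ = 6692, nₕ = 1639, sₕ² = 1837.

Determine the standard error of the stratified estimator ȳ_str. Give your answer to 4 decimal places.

0.7504

Var(ȳ_str) = Σₕ Wₕ²(1 − fₕ)sₕ²/nₕ with Wₕ = Nₕ/N, N = 25485.
C: Wₕ = 0.37151265; term = 0.37151265²·(1 − 0.18652302)·3438/1766 = 0.21857861.
A: Wₕ = 0.36590151; term = 0.36590151²·(1 − 0.14530831)·3389/1355 = 0.28620035.
D: Wₕ = 0.26258583; term = 0.26258583²·(1 − 0.24491931)·1837/1639 = 0.058353399.
Sum = 0.56313236.
SE = √(0.56313236) = 0.7504.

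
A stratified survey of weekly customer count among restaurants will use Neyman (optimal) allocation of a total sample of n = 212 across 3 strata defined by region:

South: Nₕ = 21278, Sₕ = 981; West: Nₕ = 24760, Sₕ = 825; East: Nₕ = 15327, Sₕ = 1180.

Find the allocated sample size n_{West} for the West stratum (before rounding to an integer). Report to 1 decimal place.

72.9

Neyman allocation: nₕ = n·NₕSₕ / Σⱼ NⱼSⱼ.
Σ NⱼSⱼ = 21278·981 + 24760·825 + 15327·1180 = 5.9386578 × 10^7.
n_{West} = 212·24760·825 / (5.9386578 × 10^7) = 72.9.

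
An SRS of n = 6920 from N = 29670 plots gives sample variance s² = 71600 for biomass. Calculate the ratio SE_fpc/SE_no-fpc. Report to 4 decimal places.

f = n/N = 6920/29670 = 0.23323222.
SE_no-fpc = √(s²/n) = 3.2166474; SE_fpc = √((1−f)s²/n) = 2.8166663.
Ratio = √(1−f) = 0.87565277.

0.8757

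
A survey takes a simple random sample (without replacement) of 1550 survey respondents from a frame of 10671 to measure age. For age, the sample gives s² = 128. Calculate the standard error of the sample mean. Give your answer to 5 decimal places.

Under SRS without replacement, Var(ȳ) = (1 − f)·s²/n with f = n/N = 1550/10671 = 0.14525349.
Var(ȳ) = (1 − 0.14525349)·128/1550 = 0.85474651·0.082580645 = 0.070585518.
SE(ȳ) = √(0.070585518) = 0.26568.

0.26568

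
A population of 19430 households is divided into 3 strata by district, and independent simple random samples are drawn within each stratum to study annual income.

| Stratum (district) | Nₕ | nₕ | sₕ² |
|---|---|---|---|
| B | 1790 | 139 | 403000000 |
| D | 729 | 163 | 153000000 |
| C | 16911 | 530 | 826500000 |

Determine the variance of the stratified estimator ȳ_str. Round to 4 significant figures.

Var(ȳ_str) = Σₕ Wₕ²(1 − fₕ)sₕ²/nₕ with Wₕ = Nₕ/N, N = 19430.
B: Wₕ = 0.09212558; term = 0.09212558²·(1 − 0.07765363)·403000000/139 = 22695.761.
D: Wₕ = 0.03751930; term = 0.03751930²·(1 − 0.22359396)·153000000/163 = 1025.8933.
C: Wₕ = 0.87035512; term = 0.87035512²·(1 − 0.03134055)·826500000/530 = 1.1442768 × 10^6.
Sum = 1.1679985 × 10^6.

1.168 × 10^6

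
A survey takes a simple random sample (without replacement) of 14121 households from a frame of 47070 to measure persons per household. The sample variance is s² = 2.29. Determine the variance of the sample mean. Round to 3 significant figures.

1.14 × 10^-4

Under SRS without replacement, Var(ȳ) = (1 − f)·s²/n with f = n/N = 14121/47070 = 0.30000000.
Var(ȳ) = (1 − 0.30000000)·2.29/14121 = 0.70000000·1.6216982 × 10^-4 = 1.1351887 × 10^-4.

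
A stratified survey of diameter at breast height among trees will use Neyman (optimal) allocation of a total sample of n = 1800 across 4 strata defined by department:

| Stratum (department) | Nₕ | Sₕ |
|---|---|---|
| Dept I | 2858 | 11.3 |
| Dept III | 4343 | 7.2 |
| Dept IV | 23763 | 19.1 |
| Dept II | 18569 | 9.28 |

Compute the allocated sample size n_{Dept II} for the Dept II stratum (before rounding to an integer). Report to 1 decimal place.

Neyman allocation: nₕ = n·NₕSₕ / Σⱼ NⱼSⱼ.
Σ NⱼSⱼ = 2858·11.3 + 4343·7.2 + 23763·19.1 + 18569·9.28 = 689758.62.
n_{Dept II} = 1800·18569·9.28 / 689758.62 = 449.7.

449.7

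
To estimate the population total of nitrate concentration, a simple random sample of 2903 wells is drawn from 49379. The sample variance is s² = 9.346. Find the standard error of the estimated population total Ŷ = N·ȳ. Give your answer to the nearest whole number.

Var(Ŷ) = N²·Var(ȳ) = N²·(1 − n/N)·s²/n.
f = 2903/49379 = 0.05879017; Var(ȳ) = 0.94120983·9.346/2903 = 0.0030301574.
Var(Ŷ) = 49379² · 0.0030301574 = 7.3883893 × 10^6.
SE(Ŷ) = √(7.3883893 × 10^6) = 2718.

2718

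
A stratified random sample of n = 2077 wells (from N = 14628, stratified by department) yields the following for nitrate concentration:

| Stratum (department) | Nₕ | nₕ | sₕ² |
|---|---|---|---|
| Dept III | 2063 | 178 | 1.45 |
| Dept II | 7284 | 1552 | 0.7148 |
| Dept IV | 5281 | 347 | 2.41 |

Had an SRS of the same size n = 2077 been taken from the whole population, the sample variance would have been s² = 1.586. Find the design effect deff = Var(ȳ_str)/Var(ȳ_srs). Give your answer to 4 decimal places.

1.6540

Var(ȳ_str) = Σ Wₕ²(1−fₕ)sₕ²/nₕ with Wₕ = Nₕ/14628:
  Dept III: (2063/14628)²·(1−178/2063)·1.45/178 = 1.4804327 × 10^-4
  Dept II: (7284/14628)²·(1−1552/7284)·0.7148/1552 = 8.9866751 × 10^-5
  Dept IV: (5281/14628)²·(1−347/5281)·2.41/347 = 8.4573242 × 10^-4
  → Var(ȳ_str) = 0.0010836424.
Var(ȳ_srs) = (1 − 2077/14628)·1.586/2077 = 6.5517914 × 10^-4.
deff = 0.0010836424 / (6.5517914 × 10^-4) = 1.6540.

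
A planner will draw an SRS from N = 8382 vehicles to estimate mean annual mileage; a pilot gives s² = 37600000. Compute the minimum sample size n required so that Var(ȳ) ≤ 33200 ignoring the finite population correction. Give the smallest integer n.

1133

Without fpc, n₀ = s²/D = 37600000/33200 = 1132.5301.
Rounding up, n = 1133.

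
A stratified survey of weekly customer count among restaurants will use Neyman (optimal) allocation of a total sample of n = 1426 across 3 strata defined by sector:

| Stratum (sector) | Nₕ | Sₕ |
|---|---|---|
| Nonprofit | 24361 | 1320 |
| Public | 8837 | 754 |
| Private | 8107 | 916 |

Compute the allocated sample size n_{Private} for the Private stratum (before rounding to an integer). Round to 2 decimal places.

Neyman allocation: nₕ = n·NₕSₕ / Σⱼ NⱼSⱼ.
Σ NⱼSⱼ = 24361·1320 + 8837·754 + 8107·916 = 4.624563 × 10^7.
n_{Private} = 1426·8107·916 / (4.624563 × 10^7) = 228.98.

228.98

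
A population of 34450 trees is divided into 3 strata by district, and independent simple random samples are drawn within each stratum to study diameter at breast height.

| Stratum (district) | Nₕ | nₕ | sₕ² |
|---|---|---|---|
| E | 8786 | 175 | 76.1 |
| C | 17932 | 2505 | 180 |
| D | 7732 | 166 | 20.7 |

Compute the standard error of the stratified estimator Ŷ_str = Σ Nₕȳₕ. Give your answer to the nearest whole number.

Var(Ŷ_str) = Σₕ Nₕ²(1 − fₕ)sₕ²/nₕ.
E: 8786²·(1 − 175/8786)·76.1/175 = 3.2899659 × 10^7.
C: 17932²·(1 − 2505/17932)·180/2505 = 1.9878105 × 10^7.
D: 7732²·(1 − 166/7732)·20.7/166 = 7.2949184 × 10^6.
Sum = 6.0072682 × 10^7.
SE = √(6.0072682 × 10^7) = 7751.

7751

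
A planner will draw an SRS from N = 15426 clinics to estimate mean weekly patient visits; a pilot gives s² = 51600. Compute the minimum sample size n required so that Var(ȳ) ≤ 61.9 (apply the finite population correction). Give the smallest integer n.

Without fpc, n₀ = s²/D = 51600/61.9 = 833.6026.
With fpc, (1 − n/N)·s²/n ≤ D requires n ≥ n₀/(1 + n₀/N) = 833.6026/(1 + 833.6026/15426) = 790.8652.
Rounding up, n = 791.

791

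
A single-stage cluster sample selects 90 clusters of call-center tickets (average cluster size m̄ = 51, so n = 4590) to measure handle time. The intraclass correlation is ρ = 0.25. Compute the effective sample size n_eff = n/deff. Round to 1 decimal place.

340.0

deff = 1 + (51 − 1)·0.25 = 1 + 12.5 = 13.5.
n_eff = 4590 / 13.5 = 340.0.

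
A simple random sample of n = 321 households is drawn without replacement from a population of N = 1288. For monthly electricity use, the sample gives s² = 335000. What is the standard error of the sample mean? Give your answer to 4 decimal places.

Under SRS without replacement, Var(ȳ) = (1 − f)·s²/n with f = n/N = 321/1288 = 0.24922360.
Var(ȳ) = (1 − 0.24922360)·335000/321 = 0.75077640·1043.6137 = 783.52054.
SE(ȳ) = √(783.52054) = 27.9914.

27.9914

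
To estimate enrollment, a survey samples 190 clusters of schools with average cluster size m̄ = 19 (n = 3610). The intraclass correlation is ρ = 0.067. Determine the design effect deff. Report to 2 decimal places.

2.21

deff = 1 + (19 − 1)·0.067 = 1 + 1.206 = 2.206.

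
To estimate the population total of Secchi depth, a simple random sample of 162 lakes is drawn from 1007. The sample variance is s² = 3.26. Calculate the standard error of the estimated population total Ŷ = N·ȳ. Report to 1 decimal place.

Var(Ŷ) = N²·Var(ȳ) = N²·(1 − n/N)·s²/n.
f = 162/1007 = 0.16087388; Var(ȳ) = 0.83912612·3.26/162 = 0.016886118.
Var(Ŷ) = 1007² · 0.016886118 = 17123.351.
SE(Ŷ) = √(17123.351) = 130.9.

130.9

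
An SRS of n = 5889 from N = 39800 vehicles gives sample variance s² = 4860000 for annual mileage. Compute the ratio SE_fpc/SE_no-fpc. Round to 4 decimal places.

0.9231

f = n/N = 5889/39800 = 0.14796482.
SE_no-fpc = √(s²/n) = 28.727469; SE_fpc = √((1−f)s²/n) = 26.517106.
Ratio = √(1−f) = 0.92305751.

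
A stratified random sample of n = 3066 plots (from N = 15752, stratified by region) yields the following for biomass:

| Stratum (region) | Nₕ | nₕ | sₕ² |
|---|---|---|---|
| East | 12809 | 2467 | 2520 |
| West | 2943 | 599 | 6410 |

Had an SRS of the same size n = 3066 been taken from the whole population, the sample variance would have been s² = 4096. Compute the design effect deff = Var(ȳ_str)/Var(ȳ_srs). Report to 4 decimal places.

0.7834

Var(ȳ_str) = Σ Wₕ²(1−fₕ)sₕ²/nₕ with Wₕ = Nₕ/15752:
  East: (12809/15752)²·(1−2467/12809)·2520/2467 = 0.54535556
  West: (2943/15752)²·(1−599/2943)·6410/599 = 0.29751418
  → Var(ȳ_str) = 0.84286974.
Var(ȳ_srs) = (1 − 3066/15752)·4096/3066 = 1.0759121.
deff = 0.84286974 / 1.0759121 = 0.7834.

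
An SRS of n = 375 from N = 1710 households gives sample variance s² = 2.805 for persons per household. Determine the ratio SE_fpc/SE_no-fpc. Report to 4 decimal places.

f = n/N = 375/1710 = 0.21929825.
SE_no-fpc = √(s²/n) = 0.086486993; SE_fpc = √((1−f)s²/n) = 0.076417597.
Ratio = √(1−f) = 0.88357329.

0.8836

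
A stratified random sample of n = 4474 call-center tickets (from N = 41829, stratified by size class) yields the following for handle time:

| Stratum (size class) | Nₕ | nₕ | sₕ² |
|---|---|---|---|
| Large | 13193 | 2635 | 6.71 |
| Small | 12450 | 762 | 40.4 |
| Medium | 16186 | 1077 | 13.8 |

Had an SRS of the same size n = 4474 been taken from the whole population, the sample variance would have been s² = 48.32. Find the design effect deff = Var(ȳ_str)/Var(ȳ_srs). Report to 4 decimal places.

Var(ȳ_str) = Σ Wₕ²(1−fₕ)sₕ²/nₕ with Wₕ = Nₕ/41829:
  Large: (13193/41829)²·(1−2635/13193)·6.71/2635 = 2.0272726 × 10^-4
  Small: (12450/41829)²·(1−762/12450)·40.4/762 = 0.0044094151
  Medium: (16186/41829)²·(1−1077/16186)·13.8/1077 = 0.0017909509
  → Var(ȳ_str) = 0.0064030933.
Var(ȳ_srs) = (1 − 4474/41829)·48.32/4474 = 0.0096449994.
deff = 0.0064030933 / 0.0096449994 = 0.6639.

0.6639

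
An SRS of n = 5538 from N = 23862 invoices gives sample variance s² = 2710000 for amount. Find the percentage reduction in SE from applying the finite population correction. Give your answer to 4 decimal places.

12.3692

f = n/N = 5538/23862 = 0.23208449.
SE_no-fpc = √(s²/n) = 22.121174; SE_fpc = √((1−f)s²/n) = 19.384959.
Ratio = √(1−f) = 0.87630789. Reduction = 100·(1 − 0.87630789) = 12.3692%.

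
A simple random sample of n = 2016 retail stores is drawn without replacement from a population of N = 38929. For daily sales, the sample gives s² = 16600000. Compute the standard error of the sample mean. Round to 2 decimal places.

88.36

Under SRS without replacement, Var(ȳ) = (1 − f)·s²/n with f = n/N = 2016/38929 = 0.05178659.
Var(ȳ) = (1 − 0.05178659)·16600000/2016 = 0.94821341·8234.127 = 7807.7097.
SE(ȳ) = √(7807.7097) = 88.36.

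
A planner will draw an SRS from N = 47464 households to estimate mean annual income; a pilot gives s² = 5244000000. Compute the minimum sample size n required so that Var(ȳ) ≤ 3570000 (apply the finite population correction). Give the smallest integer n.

1425

Without fpc, n₀ = s²/D = 5244000000/3570000 = 1468.9076.
With fpc, (1 − n/N)·s²/n ≤ D requires n ≥ n₀/(1 + n₀/N) = 1468.9076/(1 + 1468.9076/47464) = 1424.8127.
Rounding up, n = 1425.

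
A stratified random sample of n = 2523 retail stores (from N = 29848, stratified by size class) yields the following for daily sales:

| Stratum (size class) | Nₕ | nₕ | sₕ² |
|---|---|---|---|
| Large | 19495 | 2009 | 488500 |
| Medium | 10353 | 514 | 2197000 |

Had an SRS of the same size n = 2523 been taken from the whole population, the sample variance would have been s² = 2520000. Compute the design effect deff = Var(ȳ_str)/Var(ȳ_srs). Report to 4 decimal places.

Var(ȳ_str) = Σ Wₕ²(1−fₕ)sₕ²/nₕ with Wₕ = Nₕ/29848:
  Large: (19495/29848)²·(1−2009/19495)·488500/2009 = 93.039608
  Medium: (10353/29848)²·(1−514/10353)·2197000/514 = 488.71272
  → Var(ȳ_str) = 581.75233.
Var(ȳ_srs) = (1 − 2523/29848)·2520000/2523 = 914.38317.
deff = 581.75233 / 914.38317 = 0.6362.

0.6362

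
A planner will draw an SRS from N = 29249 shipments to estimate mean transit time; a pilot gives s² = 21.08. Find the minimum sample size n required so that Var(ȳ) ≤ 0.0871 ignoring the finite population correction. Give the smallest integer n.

Without fpc, n₀ = s²/D = 21.08/0.0871 = 242.0207.
Rounding up, n = 243.

243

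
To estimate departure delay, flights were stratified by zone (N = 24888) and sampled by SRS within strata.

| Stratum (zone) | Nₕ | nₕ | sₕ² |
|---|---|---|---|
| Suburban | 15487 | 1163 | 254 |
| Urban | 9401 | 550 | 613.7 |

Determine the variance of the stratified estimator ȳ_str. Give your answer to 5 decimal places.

Var(ȳ_str) = Σₕ Wₕ²(1 − fₕ)sₕ²/nₕ with Wₕ = Nₕ/N, N = 24888.
Suburban: Wₕ = 0.62226776; term = 0.62226776²·(1 − 0.07509524)·254/1163 = 0.078217804.
Urban: Wₕ = 0.37773224; term = 0.37773224²·(1 − 0.05850441)·613.7/550 = 0.14989248.
Sum = 0.22811028.

0.22811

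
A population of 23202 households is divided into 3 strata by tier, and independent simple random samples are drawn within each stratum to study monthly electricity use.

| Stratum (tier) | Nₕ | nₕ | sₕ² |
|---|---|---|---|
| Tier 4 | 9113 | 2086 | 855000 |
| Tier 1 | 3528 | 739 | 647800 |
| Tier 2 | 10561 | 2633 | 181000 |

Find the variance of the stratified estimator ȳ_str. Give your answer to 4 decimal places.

75.4704

Var(ȳ_str) = Σₕ Wₕ²(1 − fₕ)sₕ²/nₕ with Wₕ = Nₕ/N, N = 23202.
Tier 4: Wₕ = 0.39276786; term = 0.39276786²·(1 − 0.22890376)·855000/2086 = 48.756474.
Tier 1: Wₕ = 0.15205586; term = 0.15205586²·(1 − 0.20946712)·647800/739 = 16.022222.
Tier 2: Wₕ = 0.45517628; term = 0.45517628²·(1 − 0.24931351)·181000/2633 = 10.69167.
Sum = 75.470366.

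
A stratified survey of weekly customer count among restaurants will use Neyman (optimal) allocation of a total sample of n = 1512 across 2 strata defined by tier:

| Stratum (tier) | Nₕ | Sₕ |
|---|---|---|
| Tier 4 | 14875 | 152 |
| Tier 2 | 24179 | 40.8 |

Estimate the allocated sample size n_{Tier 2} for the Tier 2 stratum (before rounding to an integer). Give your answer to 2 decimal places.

Neyman allocation: nₕ = n·NₕSₕ / Σⱼ NⱼSⱼ.
Σ NⱼSⱼ = 14875·152 + 24179·40.8 = 3.2475032 × 10^6.
n_{Tier 2} = 1512·24179·40.8 / (3.2475032 × 10^6) = 459.30.

459.30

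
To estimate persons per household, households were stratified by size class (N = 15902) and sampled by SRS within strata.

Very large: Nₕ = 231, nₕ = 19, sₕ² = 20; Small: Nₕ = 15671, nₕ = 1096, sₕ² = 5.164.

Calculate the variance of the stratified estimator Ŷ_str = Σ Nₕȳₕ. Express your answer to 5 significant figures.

1.1277 × 10^6

Var(Ŷ_str) = Σₕ Nₕ²(1 − fₕ)sₕ²/nₕ.
Very large: 231²·(1 − 19/231)·20/19 = 51549.474.
Small: 15671²·(1 − 1096/15671)·5.164/1096 = 1.0761702 × 10^6.
Sum = 1.1277197 × 10^6.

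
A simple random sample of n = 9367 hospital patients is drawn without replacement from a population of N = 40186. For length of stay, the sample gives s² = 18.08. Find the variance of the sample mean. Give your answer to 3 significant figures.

Under SRS without replacement, Var(ȳ) = (1 − f)·s²/n with f = n/N = 9367/40186 = 0.23309113.
Var(ȳ) = (1 − 0.23309113)·18.08/9367 = 0.76690887·0.0019301804 = 0.0014802725.

0.00148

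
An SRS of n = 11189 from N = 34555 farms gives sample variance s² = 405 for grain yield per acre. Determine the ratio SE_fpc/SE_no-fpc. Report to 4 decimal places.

0.8223

f = n/N = 11189/34555 = 0.32380263.
SE_no-fpc = √(s²/n) = 0.19025316; SE_fpc = √((1−f)s²/n) = 0.15644749.
Ratio = √(1−f) = 0.82231221.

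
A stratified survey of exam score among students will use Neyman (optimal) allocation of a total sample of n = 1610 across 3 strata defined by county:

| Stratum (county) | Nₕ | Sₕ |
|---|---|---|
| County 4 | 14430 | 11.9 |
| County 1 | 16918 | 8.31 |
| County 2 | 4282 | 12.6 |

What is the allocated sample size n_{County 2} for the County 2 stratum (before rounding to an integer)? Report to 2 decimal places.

Neyman allocation: nₕ = n·NₕSₕ / Σⱼ NⱼSⱼ.
Σ NⱼSⱼ = 14430·11.9 + 16918·8.31 + 4282·12.6 = 366258.78.
n_{County 2} = 1610·4282·12.6 / 366258.78 = 237.17.

237.17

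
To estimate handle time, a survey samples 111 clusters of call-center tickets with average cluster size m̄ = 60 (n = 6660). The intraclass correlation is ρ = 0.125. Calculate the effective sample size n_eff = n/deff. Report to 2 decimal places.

deff = 1 + (60 − 1)·0.125 = 1 + 7.375 = 8.375.
n_eff = 6660 / 8.375 = 795.22.

795.22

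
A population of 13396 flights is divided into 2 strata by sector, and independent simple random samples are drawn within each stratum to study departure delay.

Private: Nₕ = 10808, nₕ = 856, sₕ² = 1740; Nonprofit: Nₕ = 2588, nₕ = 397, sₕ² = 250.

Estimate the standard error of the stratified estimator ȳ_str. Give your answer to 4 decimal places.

Var(ȳ_str) = Σₕ Wₕ²(1 − fₕ)sₕ²/nₕ with Wₕ = Nₕ/N, N = 13396.
Private: Wₕ = 0.80680800; term = 0.80680800²·(1 − 0.07920059)·1740/856 = 1.2183748.
Nonprofit: Wₕ = 0.19319200; term = 0.19319200²·(1 − 0.15340031)·250/397 = 0.019897837.
Sum = 1.2382726.
SE = √(1.2382726) = 1.1128.

1.1128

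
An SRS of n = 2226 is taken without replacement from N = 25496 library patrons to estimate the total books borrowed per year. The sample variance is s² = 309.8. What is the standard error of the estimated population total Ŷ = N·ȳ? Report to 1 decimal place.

9086.8

Var(Ŷ) = N²·Var(ȳ) = N²·(1 − n/N)·s²/n.
f = 2226/25496 = 0.08730781; Var(ȳ) = 0.91269219·309.8/2226 = 0.12702248.
Var(Ŷ) = 25496² · 0.12702248 = 8.2570457 × 10^7.
SE(Ŷ) = √(8.2570457 × 10^7) = 9086.8.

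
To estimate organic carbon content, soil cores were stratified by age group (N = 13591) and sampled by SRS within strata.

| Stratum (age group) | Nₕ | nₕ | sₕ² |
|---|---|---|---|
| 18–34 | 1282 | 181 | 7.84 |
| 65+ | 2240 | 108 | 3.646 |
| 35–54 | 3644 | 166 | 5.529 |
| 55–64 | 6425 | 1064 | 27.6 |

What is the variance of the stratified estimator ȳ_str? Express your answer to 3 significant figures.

Var(ȳ_str) = Σₕ Wₕ²(1 − fₕ)sₕ²/nₕ with Wₕ = Nₕ/N, N = 13591.
18–34: Wₕ = 0.09432713; term = 0.09432713²·(1 − 0.14118565)·7.84/181 = 3.3098629 × 10^-4.
65+: Wₕ = 0.16481495; term = 0.16481495²·(1 − 0.04821429)·3.646/108 = 8.7282123 × 10^-4.
35–54: Wₕ = 0.26811861; term = 0.26811861²·(1 − 0.04555434)·5.529/166 = 0.0022853021.
55–64: Wₕ = 0.47273931; term = 0.47273931²·(1 − 0.16560311)·27.6/1064 = 0.0048370833.
Sum = 0.0083261929.

0.00833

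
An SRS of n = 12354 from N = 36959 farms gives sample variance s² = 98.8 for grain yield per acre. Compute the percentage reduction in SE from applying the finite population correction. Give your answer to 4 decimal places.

f = n/N = 12354/36959 = 0.33426229.
SE_no-fpc = √(s²/n) = 0.089428238; SE_fpc = √((1−f)s²/n) = 0.07296696.
Ratio = √(1−f) = 0.81592751. Reduction = 100·(1 − 0.81592751) = 18.4072%.

18.4072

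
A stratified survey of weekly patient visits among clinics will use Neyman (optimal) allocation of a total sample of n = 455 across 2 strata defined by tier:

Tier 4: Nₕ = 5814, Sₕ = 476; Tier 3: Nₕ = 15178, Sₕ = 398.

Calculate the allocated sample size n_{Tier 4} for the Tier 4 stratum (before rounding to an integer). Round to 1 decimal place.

Neyman allocation: nₕ = n·NₕSₕ / Σⱼ NⱼSⱼ.
Σ NⱼSⱼ = 5814·476 + 15178·398 = 8.808308 × 10^6.
n_{Tier 4} = 455·5814·476 / (8.808308 × 10^6) = 143.0.

143.0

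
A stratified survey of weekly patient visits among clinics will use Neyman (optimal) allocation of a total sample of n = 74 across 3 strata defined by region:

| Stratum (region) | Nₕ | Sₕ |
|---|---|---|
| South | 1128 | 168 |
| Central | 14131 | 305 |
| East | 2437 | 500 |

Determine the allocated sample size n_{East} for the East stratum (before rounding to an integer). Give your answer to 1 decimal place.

Neyman allocation: nₕ = n·NₕSₕ / Σⱼ NⱼSⱼ.
Σ NⱼSⱼ = 1128·168 + 14131·305 + 2437·500 = 5.717959 × 10^6.
n_{East} = 74·2437·500 / (5.717959 × 10^6) = 15.8.

15.8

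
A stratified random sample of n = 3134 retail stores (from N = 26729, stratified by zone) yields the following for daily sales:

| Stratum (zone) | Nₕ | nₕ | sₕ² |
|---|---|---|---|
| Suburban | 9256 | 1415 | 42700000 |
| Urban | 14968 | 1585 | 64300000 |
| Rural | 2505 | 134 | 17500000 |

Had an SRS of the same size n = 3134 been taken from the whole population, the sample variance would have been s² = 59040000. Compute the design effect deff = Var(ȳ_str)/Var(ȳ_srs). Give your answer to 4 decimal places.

Var(ȳ_str) = Σ Wₕ²(1−fₕ)sₕ²/nₕ with Wₕ = Nₕ/26729:
  Suburban: (9256/26729)²·(1−1415/9256)·42700000/1415 = 3065.4964
  Urban: (14968/26729)²·(1−1585/14968)·64300000/1585 = 11374.532
  Rural: (2505/26729)²·(1−134/2505)·17500000/134 = 1085.6932
  → Var(ȳ_str) = 15525.722.
Var(ȳ_srs) = (1 − 3134/26729)·59040000/3134 = 16629.708.
deff = 15525.722 / 16629.708 = 0.9336.

0.9336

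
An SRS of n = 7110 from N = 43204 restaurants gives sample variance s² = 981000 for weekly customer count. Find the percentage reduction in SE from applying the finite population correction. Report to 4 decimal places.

f = n/N = 7110/43204 = 0.16456810.
SE_no-fpc = √(s²/n) = 11.746263; SE_fpc = √((1−f)s²/n) = 10.736315.
Ratio = √(1−f) = 0.91401964. Reduction = 100·(1 − 0.91401964) = 8.5980%.

8.5980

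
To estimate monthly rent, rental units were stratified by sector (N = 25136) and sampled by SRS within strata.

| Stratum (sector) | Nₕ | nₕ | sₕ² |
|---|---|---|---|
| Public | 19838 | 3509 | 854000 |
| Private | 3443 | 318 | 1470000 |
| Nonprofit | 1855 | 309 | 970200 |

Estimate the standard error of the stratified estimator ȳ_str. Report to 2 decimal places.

Var(ȳ_str) = Σₕ Wₕ²(1 − fₕ)sₕ²/nₕ with Wₕ = Nₕ/N, N = 25136.
Public: Wₕ = 0.78922661; term = 0.78922661²·(1 − 0.17688275)·854000/3509 = 124.77847.
Private: Wₕ = 0.13697486; term = 0.13697486²·(1 − 0.09236131)·1470000/318 = 78.719971.
Nonprofit: Wₕ = 0.07379854; term = 0.07379854²·(1 − 0.16657682)·970200/309 = 14.251608.
Sum = 217.75005.
SE = √(217.75005) = 14.76.

14.76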